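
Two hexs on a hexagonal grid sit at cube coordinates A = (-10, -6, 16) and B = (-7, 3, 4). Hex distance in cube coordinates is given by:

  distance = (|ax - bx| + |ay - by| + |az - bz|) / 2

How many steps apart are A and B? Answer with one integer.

|ax - bx| = |-10 - (-7)| = 3
|ay - by| = |-6 - 3| = 9
|az - bz| = |16 - 4| = 12
distance = (3 + 9 + 12) / 2 = 24 / 2 = 12

Answer: 12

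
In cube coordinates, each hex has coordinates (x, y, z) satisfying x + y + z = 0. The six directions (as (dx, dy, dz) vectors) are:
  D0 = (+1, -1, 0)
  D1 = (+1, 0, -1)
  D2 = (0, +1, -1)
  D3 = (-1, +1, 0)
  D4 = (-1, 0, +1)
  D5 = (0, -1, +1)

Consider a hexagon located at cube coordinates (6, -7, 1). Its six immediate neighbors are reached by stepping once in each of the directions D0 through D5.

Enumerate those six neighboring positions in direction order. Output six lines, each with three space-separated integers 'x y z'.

Center: (6, -7, 1). Add each direction:
  D0: (6, -7, 1) + (1, -1, 0) = (7, -8, 1)
  D1: (6, -7, 1) + (1, 0, -1) = (7, -7, 0)
  D2: (6, -7, 1) + (0, 1, -1) = (6, -6, 0)
  D3: (6, -7, 1) + (-1, 1, 0) = (5, -6, 1)
  D4: (6, -7, 1) + (-1, 0, 1) = (5, -7, 2)
  D5: (6, -7, 1) + (0, -1, 1) = (6, -8, 2)

Answer: 7 -8 1
7 -7 0
6 -6 0
5 -6 1
5 -7 2
6 -8 2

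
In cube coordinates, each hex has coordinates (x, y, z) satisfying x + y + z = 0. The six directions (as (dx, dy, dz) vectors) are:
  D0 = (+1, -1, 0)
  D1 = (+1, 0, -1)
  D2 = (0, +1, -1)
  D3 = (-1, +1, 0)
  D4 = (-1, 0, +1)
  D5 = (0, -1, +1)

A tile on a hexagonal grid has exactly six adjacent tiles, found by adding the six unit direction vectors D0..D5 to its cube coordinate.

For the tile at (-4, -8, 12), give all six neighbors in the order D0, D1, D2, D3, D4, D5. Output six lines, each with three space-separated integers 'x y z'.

Center: (-4, -8, 12). Add each direction:
  D0: (-4, -8, 12) + (1, -1, 0) = (-3, -9, 12)
  D1: (-4, -8, 12) + (1, 0, -1) = (-3, -8, 11)
  D2: (-4, -8, 12) + (0, 1, -1) = (-4, -7, 11)
  D3: (-4, -8, 12) + (-1, 1, 0) = (-5, -7, 12)
  D4: (-4, -8, 12) + (-1, 0, 1) = (-5, -8, 13)
  D5: (-4, -8, 12) + (0, -1, 1) = (-4, -9, 13)

Answer: -3 -9 12
-3 -8 11
-4 -7 11
-5 -7 12
-5 -8 13
-4 -9 13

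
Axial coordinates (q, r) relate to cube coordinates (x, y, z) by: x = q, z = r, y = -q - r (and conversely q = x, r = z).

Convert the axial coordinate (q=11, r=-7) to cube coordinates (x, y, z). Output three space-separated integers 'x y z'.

x = q = 11
z = r = -7
y = -x - z = -(11) - (-7) = -4

Answer: 11 -4 -7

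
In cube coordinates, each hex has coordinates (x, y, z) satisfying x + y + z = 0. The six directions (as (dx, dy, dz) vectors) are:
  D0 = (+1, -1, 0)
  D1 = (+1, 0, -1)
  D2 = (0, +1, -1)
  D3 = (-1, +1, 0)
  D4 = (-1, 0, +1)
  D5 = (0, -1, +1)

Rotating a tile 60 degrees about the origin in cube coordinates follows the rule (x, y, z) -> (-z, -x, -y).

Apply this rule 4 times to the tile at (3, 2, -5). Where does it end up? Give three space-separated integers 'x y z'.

Start: (3, 2, -5)
Step 1: (3, 2, -5) -> (-(-5), -(3), -(2)) = (5, -3, -2)
Step 2: (5, -3, -2) -> (-(-2), -(5), -(-3)) = (2, -5, 3)
Step 3: (2, -5, 3) -> (-(3), -(2), -(-5)) = (-3, -2, 5)
Step 4: (-3, -2, 5) -> (-(5), -(-3), -(-2)) = (-5, 3, 2)

Answer: -5 3 2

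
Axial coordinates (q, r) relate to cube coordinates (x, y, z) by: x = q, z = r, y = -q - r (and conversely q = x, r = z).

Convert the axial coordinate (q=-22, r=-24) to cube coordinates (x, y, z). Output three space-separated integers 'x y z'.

x = q = -22
z = r = -24
y = -x - z = -(-22) - (-24) = 46

Answer: -22 46 -24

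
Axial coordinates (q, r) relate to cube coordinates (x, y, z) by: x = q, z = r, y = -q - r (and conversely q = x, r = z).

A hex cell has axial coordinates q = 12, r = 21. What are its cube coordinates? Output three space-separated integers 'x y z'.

x = q = 12
z = r = 21
y = -x - z = -(12) - (21) = -33

Answer: 12 -33 21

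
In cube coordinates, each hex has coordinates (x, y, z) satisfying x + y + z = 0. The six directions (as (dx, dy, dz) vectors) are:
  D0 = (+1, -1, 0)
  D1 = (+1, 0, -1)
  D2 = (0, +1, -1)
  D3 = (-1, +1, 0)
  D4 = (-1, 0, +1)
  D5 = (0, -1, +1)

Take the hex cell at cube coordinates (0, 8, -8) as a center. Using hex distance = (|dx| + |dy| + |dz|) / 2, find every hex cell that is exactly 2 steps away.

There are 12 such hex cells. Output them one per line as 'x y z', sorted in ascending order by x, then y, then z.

Walk ring at distance 2 from (0, 8, -8):
Start at center + D4*2 = (-2, 8, -6)
  hex 0: (-2, 8, -6)
  hex 1: (-1, 7, -6)
  hex 2: (0, 6, -6)
  hex 3: (1, 6, -7)
  hex 4: (2, 6, -8)
  hex 5: (2, 7, -9)
  hex 6: (2, 8, -10)
  hex 7: (1, 9, -10)
  hex 8: (0, 10, -10)
  hex 9: (-1, 10, -9)
  hex 10: (-2, 10, -8)
  hex 11: (-2, 9, -7)
Sorted: 12 hexes.

Answer: -2 8 -6
-2 9 -7
-2 10 -8
-1 7 -6
-1 10 -9
0 6 -6
0 10 -10
1 6 -7
1 9 -10
2 6 -8
2 7 -9
2 8 -10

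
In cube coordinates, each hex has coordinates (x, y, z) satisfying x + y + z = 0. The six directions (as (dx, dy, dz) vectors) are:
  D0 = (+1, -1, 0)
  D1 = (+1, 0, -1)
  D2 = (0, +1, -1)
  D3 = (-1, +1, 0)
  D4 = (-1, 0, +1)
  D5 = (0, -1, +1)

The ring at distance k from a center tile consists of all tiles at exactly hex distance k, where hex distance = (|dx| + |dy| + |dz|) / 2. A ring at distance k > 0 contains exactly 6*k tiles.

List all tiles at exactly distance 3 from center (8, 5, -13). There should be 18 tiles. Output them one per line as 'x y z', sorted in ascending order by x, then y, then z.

Walk ring at distance 3 from (8, 5, -13):
Start at center + D4*3 = (5, 5, -10)
  hex 0: (5, 5, -10)
  hex 1: (6, 4, -10)
  hex 2: (7, 3, -10)
  hex 3: (8, 2, -10)
  hex 4: (9, 2, -11)
  hex 5: (10, 2, -12)
  hex 6: (11, 2, -13)
  hex 7: (11, 3, -14)
  hex 8: (11, 4, -15)
  hex 9: (11, 5, -16)
  hex 10: (10, 6, -16)
  hex 11: (9, 7, -16)
  hex 12: (8, 8, -16)
  hex 13: (7, 8, -15)
  hex 14: (6, 8, -14)
  hex 15: (5, 8, -13)
  hex 16: (5, 7, -12)
  hex 17: (5, 6, -11)
Sorted: 18 hexes.

Answer: 5 5 -10
5 6 -11
5 7 -12
5 8 -13
6 4 -10
6 8 -14
7 3 -10
7 8 -15
8 2 -10
8 8 -16
9 2 -11
9 7 -16
10 2 -12
10 6 -16
11 2 -13
11 3 -14
11 4 -15
11 5 -16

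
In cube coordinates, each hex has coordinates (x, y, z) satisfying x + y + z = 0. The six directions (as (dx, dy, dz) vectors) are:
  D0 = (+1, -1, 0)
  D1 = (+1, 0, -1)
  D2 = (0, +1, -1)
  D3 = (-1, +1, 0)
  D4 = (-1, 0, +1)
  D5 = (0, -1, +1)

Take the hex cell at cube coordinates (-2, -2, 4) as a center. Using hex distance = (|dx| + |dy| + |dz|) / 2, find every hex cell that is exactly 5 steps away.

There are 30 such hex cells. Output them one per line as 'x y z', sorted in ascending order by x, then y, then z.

Answer: -7 -2 9
-7 -1 8
-7 0 7
-7 1 6
-7 2 5
-7 3 4
-6 -3 9
-6 3 3
-5 -4 9
-5 3 2
-4 -5 9
-4 3 1
-3 -6 9
-3 3 0
-2 -7 9
-2 3 -1
-1 -7 8
-1 2 -1
0 -7 7
0 1 -1
1 -7 6
1 0 -1
2 -7 5
2 -1 -1
3 -7 4
3 -6 3
3 -5 2
3 -4 1
3 -3 0
3 -2 -1

Derivation:
Walk ring at distance 5 from (-2, -2, 4):
Start at center + D4*5 = (-7, -2, 9)
  hex 0: (-7, -2, 9)
  hex 1: (-6, -3, 9)
  hex 2: (-5, -4, 9)
  hex 3: (-4, -5, 9)
  hex 4: (-3, -6, 9)
  hex 5: (-2, -7, 9)
  hex 6: (-1, -7, 8)
  hex 7: (0, -7, 7)
  hex 8: (1, -7, 6)
  hex 9: (2, -7, 5)
  hex 10: (3, -7, 4)
  hex 11: (3, -6, 3)
  hex 12: (3, -5, 2)
  hex 13: (3, -4, 1)
  hex 14: (3, -3, 0)
  hex 15: (3, -2, -1)
  hex 16: (2, -1, -1)
  hex 17: (1, 0, -1)
  hex 18: (0, 1, -1)
  hex 19: (-1, 2, -1)
  hex 20: (-2, 3, -1)
  hex 21: (-3, 3, 0)
  hex 22: (-4, 3, 1)
  hex 23: (-5, 3, 2)
  hex 24: (-6, 3, 3)
  hex 25: (-7, 3, 4)
  hex 26: (-7, 2, 5)
  hex 27: (-7, 1, 6)
  hex 28: (-7, 0, 7)
  hex 29: (-7, -1, 8)
Sorted: 30 hexes.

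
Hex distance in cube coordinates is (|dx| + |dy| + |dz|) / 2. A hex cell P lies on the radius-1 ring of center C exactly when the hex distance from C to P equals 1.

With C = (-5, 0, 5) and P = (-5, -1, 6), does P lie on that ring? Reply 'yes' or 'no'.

|px - cx| = |-5 - (-5)| = 0
|py - cy| = |-1 - 0| = 1
|pz - cz| = |6 - 5| = 1
distance = (0+1+1)/2 = 2/2 = 1
radius = 1; distance == radius -> yes

Answer: yes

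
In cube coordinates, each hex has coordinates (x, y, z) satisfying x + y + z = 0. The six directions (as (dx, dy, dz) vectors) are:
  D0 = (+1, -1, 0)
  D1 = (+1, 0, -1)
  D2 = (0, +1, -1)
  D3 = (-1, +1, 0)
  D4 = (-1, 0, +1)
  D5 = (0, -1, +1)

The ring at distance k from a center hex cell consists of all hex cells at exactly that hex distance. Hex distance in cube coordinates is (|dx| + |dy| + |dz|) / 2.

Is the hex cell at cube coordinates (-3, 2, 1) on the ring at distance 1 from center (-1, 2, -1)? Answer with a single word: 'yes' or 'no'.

Answer: no

Derivation:
|px - cx| = |-3 - (-1)| = 2
|py - cy| = |2 - 2| = 0
|pz - cz| = |1 - (-1)| = 2
distance = (2+0+2)/2 = 4/2 = 2
radius = 1; distance != radius -> no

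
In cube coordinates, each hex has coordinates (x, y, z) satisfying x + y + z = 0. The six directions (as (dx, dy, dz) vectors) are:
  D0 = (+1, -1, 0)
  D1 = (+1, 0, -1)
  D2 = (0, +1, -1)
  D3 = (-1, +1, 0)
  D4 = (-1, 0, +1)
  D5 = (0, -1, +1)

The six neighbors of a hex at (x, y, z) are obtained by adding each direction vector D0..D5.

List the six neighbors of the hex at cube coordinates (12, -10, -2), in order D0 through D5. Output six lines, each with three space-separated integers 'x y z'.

Center: (12, -10, -2). Add each direction:
  D0: (12, -10, -2) + (1, -1, 0) = (13, -11, -2)
  D1: (12, -10, -2) + (1, 0, -1) = (13, -10, -3)
  D2: (12, -10, -2) + (0, 1, -1) = (12, -9, -3)
  D3: (12, -10, -2) + (-1, 1, 0) = (11, -9, -2)
  D4: (12, -10, -2) + (-1, 0, 1) = (11, -10, -1)
  D5: (12, -10, -2) + (0, -1, 1) = (12, -11, -1)

Answer: 13 -11 -2
13 -10 -3
12 -9 -3
11 -9 -2
11 -10 -1
12 -11 -1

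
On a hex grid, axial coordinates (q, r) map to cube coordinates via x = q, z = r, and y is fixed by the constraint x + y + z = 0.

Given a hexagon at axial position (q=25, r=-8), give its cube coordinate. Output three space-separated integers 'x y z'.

Answer: 25 -17 -8

Derivation:
x = q = 25
z = r = -8
y = -x - z = -(25) - (-8) = -17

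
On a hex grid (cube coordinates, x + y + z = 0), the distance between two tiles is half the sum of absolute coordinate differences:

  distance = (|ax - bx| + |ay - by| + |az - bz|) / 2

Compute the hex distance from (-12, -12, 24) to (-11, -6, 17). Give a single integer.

Answer: 7

Derivation:
|ax - bx| = |-12 - (-11)| = 1
|ay - by| = |-12 - (-6)| = 6
|az - bz| = |24 - 17| = 7
distance = (1 + 6 + 7) / 2 = 14 / 2 = 7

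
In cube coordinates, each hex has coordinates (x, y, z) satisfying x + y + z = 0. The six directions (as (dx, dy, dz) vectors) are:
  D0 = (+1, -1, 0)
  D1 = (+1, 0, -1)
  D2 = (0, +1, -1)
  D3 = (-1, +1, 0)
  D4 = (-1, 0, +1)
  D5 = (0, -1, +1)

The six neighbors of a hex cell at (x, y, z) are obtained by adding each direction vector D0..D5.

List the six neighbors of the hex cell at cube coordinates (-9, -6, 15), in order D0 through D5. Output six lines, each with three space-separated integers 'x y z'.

Center: (-9, -6, 15). Add each direction:
  D0: (-9, -6, 15) + (1, -1, 0) = (-8, -7, 15)
  D1: (-9, -6, 15) + (1, 0, -1) = (-8, -6, 14)
  D2: (-9, -6, 15) + (0, 1, -1) = (-9, -5, 14)
  D3: (-9, -6, 15) + (-1, 1, 0) = (-10, -5, 15)
  D4: (-9, -6, 15) + (-1, 0, 1) = (-10, -6, 16)
  D5: (-9, -6, 15) + (0, -1, 1) = (-9, -7, 16)

Answer: -8 -7 15
-8 -6 14
-9 -5 14
-10 -5 15
-10 -6 16
-9 -7 16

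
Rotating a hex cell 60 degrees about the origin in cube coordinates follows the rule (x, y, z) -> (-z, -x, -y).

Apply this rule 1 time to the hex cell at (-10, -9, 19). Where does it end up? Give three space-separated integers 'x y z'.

Start: (-10, -9, 19)
Step 1: (-10, -9, 19) -> (-(19), -(-10), -(-9)) = (-19, 10, 9)

Answer: -19 10 9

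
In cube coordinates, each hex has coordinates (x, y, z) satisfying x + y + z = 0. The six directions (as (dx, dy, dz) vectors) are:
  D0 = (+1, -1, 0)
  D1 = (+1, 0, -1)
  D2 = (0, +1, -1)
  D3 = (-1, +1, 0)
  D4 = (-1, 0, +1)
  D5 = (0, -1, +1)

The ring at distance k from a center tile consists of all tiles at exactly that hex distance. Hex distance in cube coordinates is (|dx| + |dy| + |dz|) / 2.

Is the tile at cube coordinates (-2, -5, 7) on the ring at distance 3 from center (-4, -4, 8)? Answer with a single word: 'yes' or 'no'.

Answer: no

Derivation:
|px - cx| = |-2 - (-4)| = 2
|py - cy| = |-5 - (-4)| = 1
|pz - cz| = |7 - 8| = 1
distance = (2+1+1)/2 = 4/2 = 2
radius = 3; distance != radius -> no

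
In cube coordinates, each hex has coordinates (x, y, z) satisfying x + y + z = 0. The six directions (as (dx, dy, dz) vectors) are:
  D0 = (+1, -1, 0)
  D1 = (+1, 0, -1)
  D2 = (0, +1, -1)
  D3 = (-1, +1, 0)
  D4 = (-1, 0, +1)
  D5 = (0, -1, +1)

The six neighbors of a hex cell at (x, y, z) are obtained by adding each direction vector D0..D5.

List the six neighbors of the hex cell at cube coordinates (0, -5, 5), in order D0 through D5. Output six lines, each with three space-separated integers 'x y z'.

Answer: 1 -6 5
1 -5 4
0 -4 4
-1 -4 5
-1 -5 6
0 -6 6

Derivation:
Center: (0, -5, 5). Add each direction:
  D0: (0, -5, 5) + (1, -1, 0) = (1, -6, 5)
  D1: (0, -5, 5) + (1, 0, -1) = (1, -5, 4)
  D2: (0, -5, 5) + (0, 1, -1) = (0, -4, 4)
  D3: (0, -5, 5) + (-1, 1, 0) = (-1, -4, 5)
  D4: (0, -5, 5) + (-1, 0, 1) = (-1, -5, 6)
  D5: (0, -5, 5) + (0, -1, 1) = (0, -6, 6)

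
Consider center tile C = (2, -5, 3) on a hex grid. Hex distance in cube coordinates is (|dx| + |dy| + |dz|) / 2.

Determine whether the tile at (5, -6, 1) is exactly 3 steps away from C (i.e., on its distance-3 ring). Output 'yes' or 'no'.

Answer: yes

Derivation:
|px - cx| = |5 - 2| = 3
|py - cy| = |-6 - (-5)| = 1
|pz - cz| = |1 - 3| = 2
distance = (3+1+2)/2 = 6/2 = 3
radius = 3; distance == radius -> yes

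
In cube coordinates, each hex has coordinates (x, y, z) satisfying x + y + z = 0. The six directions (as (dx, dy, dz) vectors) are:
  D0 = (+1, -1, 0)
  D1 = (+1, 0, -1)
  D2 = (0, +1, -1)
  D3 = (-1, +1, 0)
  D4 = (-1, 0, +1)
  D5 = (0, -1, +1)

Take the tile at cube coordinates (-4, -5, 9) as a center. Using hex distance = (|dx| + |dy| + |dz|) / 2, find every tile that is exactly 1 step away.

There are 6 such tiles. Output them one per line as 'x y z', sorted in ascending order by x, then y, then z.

Answer: -5 -5 10
-5 -4 9
-4 -6 10
-4 -4 8
-3 -6 9
-3 -5 8

Derivation:
Walk ring at distance 1 from (-4, -5, 9):
Start at center + D4*1 = (-5, -5, 10)
  hex 0: (-5, -5, 10)
  hex 1: (-4, -6, 10)
  hex 2: (-3, -6, 9)
  hex 3: (-3, -5, 8)
  hex 4: (-4, -4, 8)
  hex 5: (-5, -4, 9)
Sorted: 6 hexes.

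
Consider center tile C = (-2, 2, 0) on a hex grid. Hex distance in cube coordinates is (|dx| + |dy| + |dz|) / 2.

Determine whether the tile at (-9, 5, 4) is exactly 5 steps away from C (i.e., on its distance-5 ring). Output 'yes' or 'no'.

|px - cx| = |-9 - (-2)| = 7
|py - cy| = |5 - 2| = 3
|pz - cz| = |4 - 0| = 4
distance = (7+3+4)/2 = 14/2 = 7
radius = 5; distance != radius -> no

Answer: no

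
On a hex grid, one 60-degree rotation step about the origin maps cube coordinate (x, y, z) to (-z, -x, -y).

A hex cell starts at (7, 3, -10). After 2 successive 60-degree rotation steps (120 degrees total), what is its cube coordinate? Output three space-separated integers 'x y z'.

Start: (7, 3, -10)
Step 1: (7, 3, -10) -> (-(-10), -(7), -(3)) = (10, -7, -3)
Step 2: (10, -7, -3) -> (-(-3), -(10), -(-7)) = (3, -10, 7)

Answer: 3 -10 7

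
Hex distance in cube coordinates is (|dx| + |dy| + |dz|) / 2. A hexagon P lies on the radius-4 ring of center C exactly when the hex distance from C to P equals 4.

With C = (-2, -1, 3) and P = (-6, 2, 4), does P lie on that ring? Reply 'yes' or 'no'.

|px - cx| = |-6 - (-2)| = 4
|py - cy| = |2 - (-1)| = 3
|pz - cz| = |4 - 3| = 1
distance = (4+3+1)/2 = 8/2 = 4
radius = 4; distance == radius -> yes

Answer: yes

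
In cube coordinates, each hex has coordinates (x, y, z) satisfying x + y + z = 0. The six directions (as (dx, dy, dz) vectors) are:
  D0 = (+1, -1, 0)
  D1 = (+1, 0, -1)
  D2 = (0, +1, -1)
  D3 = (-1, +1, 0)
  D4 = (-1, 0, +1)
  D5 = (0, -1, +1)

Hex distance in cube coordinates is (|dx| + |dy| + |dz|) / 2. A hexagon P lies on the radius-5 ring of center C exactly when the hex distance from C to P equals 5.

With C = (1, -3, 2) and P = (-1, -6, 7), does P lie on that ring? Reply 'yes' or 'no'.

Answer: yes

Derivation:
|px - cx| = |-1 - 1| = 2
|py - cy| = |-6 - (-3)| = 3
|pz - cz| = |7 - 2| = 5
distance = (2+3+5)/2 = 10/2 = 5
radius = 5; distance == radius -> yes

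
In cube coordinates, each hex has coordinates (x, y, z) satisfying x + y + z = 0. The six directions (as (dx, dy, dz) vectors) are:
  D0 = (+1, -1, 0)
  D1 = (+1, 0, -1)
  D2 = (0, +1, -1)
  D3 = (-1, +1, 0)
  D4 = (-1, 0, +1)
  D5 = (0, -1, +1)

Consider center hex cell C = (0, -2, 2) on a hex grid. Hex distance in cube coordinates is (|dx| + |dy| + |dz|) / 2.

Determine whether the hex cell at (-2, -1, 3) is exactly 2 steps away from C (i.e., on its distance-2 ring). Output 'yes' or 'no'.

|px - cx| = |-2 - 0| = 2
|py - cy| = |-1 - (-2)| = 1
|pz - cz| = |3 - 2| = 1
distance = (2+1+1)/2 = 4/2 = 2
radius = 2; distance == radius -> yes

Answer: yes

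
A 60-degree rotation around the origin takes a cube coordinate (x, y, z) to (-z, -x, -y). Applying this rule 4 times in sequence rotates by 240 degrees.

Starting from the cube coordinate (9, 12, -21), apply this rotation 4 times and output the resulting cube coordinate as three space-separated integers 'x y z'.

Start: (9, 12, -21)
Step 1: (9, 12, -21) -> (-(-21), -(9), -(12)) = (21, -9, -12)
Step 2: (21, -9, -12) -> (-(-12), -(21), -(-9)) = (12, -21, 9)
Step 3: (12, -21, 9) -> (-(9), -(12), -(-21)) = (-9, -12, 21)
Step 4: (-9, -12, 21) -> (-(21), -(-9), -(-12)) = (-21, 9, 12)

Answer: -21 9 12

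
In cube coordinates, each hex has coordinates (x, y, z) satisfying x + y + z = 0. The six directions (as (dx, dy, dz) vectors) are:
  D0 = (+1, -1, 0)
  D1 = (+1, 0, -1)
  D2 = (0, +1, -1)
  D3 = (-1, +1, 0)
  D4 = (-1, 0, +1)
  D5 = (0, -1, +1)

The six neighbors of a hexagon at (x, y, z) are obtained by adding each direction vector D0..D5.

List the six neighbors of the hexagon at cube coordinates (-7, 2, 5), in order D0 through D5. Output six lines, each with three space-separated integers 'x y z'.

Answer: -6 1 5
-6 2 4
-7 3 4
-8 3 5
-8 2 6
-7 1 6

Derivation:
Center: (-7, 2, 5). Add each direction:
  D0: (-7, 2, 5) + (1, -1, 0) = (-6, 1, 5)
  D1: (-7, 2, 5) + (1, 0, -1) = (-6, 2, 4)
  D2: (-7, 2, 5) + (0, 1, -1) = (-7, 3, 4)
  D3: (-7, 2, 5) + (-1, 1, 0) = (-8, 3, 5)
  D4: (-7, 2, 5) + (-1, 0, 1) = (-8, 2, 6)
  D5: (-7, 2, 5) + (0, -1, 1) = (-7, 1, 6)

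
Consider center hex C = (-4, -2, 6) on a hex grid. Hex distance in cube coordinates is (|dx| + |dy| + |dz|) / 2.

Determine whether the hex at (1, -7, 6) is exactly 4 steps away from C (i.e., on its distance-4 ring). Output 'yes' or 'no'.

|px - cx| = |1 - (-4)| = 5
|py - cy| = |-7 - (-2)| = 5
|pz - cz| = |6 - 6| = 0
distance = (5+5+0)/2 = 10/2 = 5
radius = 4; distance != radius -> no

Answer: no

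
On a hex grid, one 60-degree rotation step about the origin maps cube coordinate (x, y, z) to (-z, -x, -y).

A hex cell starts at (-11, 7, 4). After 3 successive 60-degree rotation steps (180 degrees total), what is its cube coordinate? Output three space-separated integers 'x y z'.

Start: (-11, 7, 4)
Step 1: (-11, 7, 4) -> (-(4), -(-11), -(7)) = (-4, 11, -7)
Step 2: (-4, 11, -7) -> (-(-7), -(-4), -(11)) = (7, 4, -11)
Step 3: (7, 4, -11) -> (-(-11), -(7), -(4)) = (11, -7, -4)

Answer: 11 -7 -4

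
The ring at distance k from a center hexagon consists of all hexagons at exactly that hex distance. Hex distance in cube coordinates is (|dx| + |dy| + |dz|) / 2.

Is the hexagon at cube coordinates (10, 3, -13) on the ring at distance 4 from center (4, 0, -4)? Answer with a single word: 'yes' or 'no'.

|px - cx| = |10 - 4| = 6
|py - cy| = |3 - 0| = 3
|pz - cz| = |-13 - (-4)| = 9
distance = (6+3+9)/2 = 18/2 = 9
radius = 4; distance != radius -> no

Answer: no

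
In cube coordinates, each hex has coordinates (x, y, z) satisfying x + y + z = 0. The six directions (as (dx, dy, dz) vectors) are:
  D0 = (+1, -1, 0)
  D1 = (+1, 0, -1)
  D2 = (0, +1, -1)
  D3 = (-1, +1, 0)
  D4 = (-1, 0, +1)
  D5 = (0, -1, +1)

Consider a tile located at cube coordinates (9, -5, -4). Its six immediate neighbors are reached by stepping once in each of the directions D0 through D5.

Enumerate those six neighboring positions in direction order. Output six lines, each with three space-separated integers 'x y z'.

Center: (9, -5, -4). Add each direction:
  D0: (9, -5, -4) + (1, -1, 0) = (10, -6, -4)
  D1: (9, -5, -4) + (1, 0, -1) = (10, -5, -5)
  D2: (9, -5, -4) + (0, 1, -1) = (9, -4, -5)
  D3: (9, -5, -4) + (-1, 1, 0) = (8, -4, -4)
  D4: (9, -5, -4) + (-1, 0, 1) = (8, -5, -3)
  D5: (9, -5, -4) + (0, -1, 1) = (9, -6, -3)

Answer: 10 -6 -4
10 -5 -5
9 -4 -5
8 -4 -4
8 -5 -3
9 -6 -3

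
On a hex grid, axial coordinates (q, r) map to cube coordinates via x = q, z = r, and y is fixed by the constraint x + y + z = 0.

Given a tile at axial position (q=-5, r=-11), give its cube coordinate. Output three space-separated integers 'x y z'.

x = q = -5
z = r = -11
y = -x - z = -(-5) - (-11) = 16

Answer: -5 16 -11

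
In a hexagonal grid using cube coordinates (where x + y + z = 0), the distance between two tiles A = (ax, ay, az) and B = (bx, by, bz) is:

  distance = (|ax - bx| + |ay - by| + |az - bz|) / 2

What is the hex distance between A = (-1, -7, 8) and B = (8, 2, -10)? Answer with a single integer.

Answer: 18

Derivation:
|ax - bx| = |-1 - 8| = 9
|ay - by| = |-7 - 2| = 9
|az - bz| = |8 - (-10)| = 18
distance = (9 + 9 + 18) / 2 = 36 / 2 = 18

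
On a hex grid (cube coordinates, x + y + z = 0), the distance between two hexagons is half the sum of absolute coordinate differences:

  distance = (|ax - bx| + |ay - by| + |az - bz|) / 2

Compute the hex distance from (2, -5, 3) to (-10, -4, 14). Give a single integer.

Answer: 12

Derivation:
|ax - bx| = |2 - (-10)| = 12
|ay - by| = |-5 - (-4)| = 1
|az - bz| = |3 - 14| = 11
distance = (12 + 1 + 11) / 2 = 24 / 2 = 12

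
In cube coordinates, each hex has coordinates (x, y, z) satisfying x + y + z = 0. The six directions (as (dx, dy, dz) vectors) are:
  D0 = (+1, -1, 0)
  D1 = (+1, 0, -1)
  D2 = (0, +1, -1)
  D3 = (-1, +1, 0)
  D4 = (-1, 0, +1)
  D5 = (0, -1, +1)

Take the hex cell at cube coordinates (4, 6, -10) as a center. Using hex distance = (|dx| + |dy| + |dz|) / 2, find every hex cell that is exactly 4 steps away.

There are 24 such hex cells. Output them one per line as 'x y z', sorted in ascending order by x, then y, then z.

Answer: 0 6 -6
0 7 -7
0 8 -8
0 9 -9
0 10 -10
1 5 -6
1 10 -11
2 4 -6
2 10 -12
3 3 -6
3 10 -13
4 2 -6
4 10 -14
5 2 -7
5 9 -14
6 2 -8
6 8 -14
7 2 -9
7 7 -14
8 2 -10
8 3 -11
8 4 -12
8 5 -13
8 6 -14

Derivation:
Walk ring at distance 4 from (4, 6, -10):
Start at center + D4*4 = (0, 6, -6)
  hex 0: (0, 6, -6)
  hex 1: (1, 5, -6)
  hex 2: (2, 4, -6)
  hex 3: (3, 3, -6)
  hex 4: (4, 2, -6)
  hex 5: (5, 2, -7)
  hex 6: (6, 2, -8)
  hex 7: (7, 2, -9)
  hex 8: (8, 2, -10)
  hex 9: (8, 3, -11)
  hex 10: (8, 4, -12)
  hex 11: (8, 5, -13)
  hex 12: (8, 6, -14)
  hex 13: (7, 7, -14)
  hex 14: (6, 8, -14)
  hex 15: (5, 9, -14)
  hex 16: (4, 10, -14)
  hex 17: (3, 10, -13)
  hex 18: (2, 10, -12)
  hex 19: (1, 10, -11)
  hex 20: (0, 10, -10)
  hex 21: (0, 9, -9)
  hex 22: (0, 8, -8)
  hex 23: (0, 7, -7)
Sorted: 24 hexes.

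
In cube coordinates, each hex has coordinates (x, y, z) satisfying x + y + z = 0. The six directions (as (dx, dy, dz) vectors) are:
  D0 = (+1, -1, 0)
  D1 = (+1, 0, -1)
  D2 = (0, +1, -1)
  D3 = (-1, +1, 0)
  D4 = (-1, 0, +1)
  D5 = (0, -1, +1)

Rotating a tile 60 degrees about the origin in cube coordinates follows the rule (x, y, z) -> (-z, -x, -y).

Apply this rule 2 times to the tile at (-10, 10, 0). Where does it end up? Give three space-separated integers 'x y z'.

Answer: 10 0 -10

Derivation:
Start: (-10, 10, 0)
Step 1: (-10, 10, 0) -> (-(0), -(-10), -(10)) = (0, 10, -10)
Step 2: (0, 10, -10) -> (-(-10), -(0), -(10)) = (10, 0, -10)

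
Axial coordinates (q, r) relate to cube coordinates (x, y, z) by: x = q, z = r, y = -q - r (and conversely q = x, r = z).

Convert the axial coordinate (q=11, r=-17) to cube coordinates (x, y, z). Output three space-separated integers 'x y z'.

Answer: 11 6 -17

Derivation:
x = q = 11
z = r = -17
y = -x - z = -(11) - (-17) = 6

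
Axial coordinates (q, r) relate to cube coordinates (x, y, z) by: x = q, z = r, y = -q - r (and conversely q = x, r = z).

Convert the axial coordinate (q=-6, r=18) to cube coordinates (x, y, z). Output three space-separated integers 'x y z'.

x = q = -6
z = r = 18
y = -x - z = -(-6) - (18) = -12

Answer: -6 -12 18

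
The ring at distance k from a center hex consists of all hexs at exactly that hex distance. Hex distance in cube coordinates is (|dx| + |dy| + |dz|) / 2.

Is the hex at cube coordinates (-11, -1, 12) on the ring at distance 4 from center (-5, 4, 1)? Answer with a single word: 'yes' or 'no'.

|px - cx| = |-11 - (-5)| = 6
|py - cy| = |-1 - 4| = 5
|pz - cz| = |12 - 1| = 11
distance = (6+5+11)/2 = 22/2 = 11
radius = 4; distance != radius -> no

Answer: no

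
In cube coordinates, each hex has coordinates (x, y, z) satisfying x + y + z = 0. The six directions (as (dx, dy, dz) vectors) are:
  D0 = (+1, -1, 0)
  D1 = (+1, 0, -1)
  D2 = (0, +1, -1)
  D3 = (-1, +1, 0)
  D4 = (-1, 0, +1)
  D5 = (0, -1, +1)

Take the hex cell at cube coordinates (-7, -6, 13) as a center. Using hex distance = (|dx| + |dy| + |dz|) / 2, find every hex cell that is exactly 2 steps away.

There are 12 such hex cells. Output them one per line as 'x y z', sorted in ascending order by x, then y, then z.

Answer: -9 -6 15
-9 -5 14
-9 -4 13
-8 -7 15
-8 -4 12
-7 -8 15
-7 -4 11
-6 -8 14
-6 -5 11
-5 -8 13
-5 -7 12
-5 -6 11

Derivation:
Walk ring at distance 2 from (-7, -6, 13):
Start at center + D4*2 = (-9, -6, 15)
  hex 0: (-9, -6, 15)
  hex 1: (-8, -7, 15)
  hex 2: (-7, -8, 15)
  hex 3: (-6, -8, 14)
  hex 4: (-5, -8, 13)
  hex 5: (-5, -7, 12)
  hex 6: (-5, -6, 11)
  hex 7: (-6, -5, 11)
  hex 8: (-7, -4, 11)
  hex 9: (-8, -4, 12)
  hex 10: (-9, -4, 13)
  hex 11: (-9, -5, 14)
Sorted: 12 hexes.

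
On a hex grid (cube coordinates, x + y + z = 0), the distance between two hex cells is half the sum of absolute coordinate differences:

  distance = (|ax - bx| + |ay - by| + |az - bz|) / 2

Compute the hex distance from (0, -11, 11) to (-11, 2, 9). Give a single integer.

Answer: 13

Derivation:
|ax - bx| = |0 - (-11)| = 11
|ay - by| = |-11 - 2| = 13
|az - bz| = |11 - 9| = 2
distance = (11 + 13 + 2) / 2 = 26 / 2 = 13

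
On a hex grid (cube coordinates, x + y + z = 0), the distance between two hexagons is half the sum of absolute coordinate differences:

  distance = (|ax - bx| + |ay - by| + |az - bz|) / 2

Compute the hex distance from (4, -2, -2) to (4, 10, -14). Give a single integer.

Answer: 12

Derivation:
|ax - bx| = |4 - 4| = 0
|ay - by| = |-2 - 10| = 12
|az - bz| = |-2 - (-14)| = 12
distance = (0 + 12 + 12) / 2 = 24 / 2 = 12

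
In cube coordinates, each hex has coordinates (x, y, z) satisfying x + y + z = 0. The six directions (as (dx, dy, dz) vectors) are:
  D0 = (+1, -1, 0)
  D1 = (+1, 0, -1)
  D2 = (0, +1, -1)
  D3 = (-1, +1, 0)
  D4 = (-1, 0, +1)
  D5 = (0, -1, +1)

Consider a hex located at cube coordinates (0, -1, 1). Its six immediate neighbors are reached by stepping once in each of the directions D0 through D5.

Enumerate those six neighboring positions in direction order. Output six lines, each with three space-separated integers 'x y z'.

Center: (0, -1, 1). Add each direction:
  D0: (0, -1, 1) + (1, -1, 0) = (1, -2, 1)
  D1: (0, -1, 1) + (1, 0, -1) = (1, -1, 0)
  D2: (0, -1, 1) + (0, 1, -1) = (0, 0, 0)
  D3: (0, -1, 1) + (-1, 1, 0) = (-1, 0, 1)
  D4: (0, -1, 1) + (-1, 0, 1) = (-1, -1, 2)
  D5: (0, -1, 1) + (0, -1, 1) = (0, -2, 2)

Answer: 1 -2 1
1 -1 0
0 0 0
-1 0 1
-1 -1 2
0 -2 2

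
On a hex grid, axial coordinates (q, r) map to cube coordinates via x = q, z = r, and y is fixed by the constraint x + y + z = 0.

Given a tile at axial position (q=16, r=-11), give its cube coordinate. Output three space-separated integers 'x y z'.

x = q = 16
z = r = -11
y = -x - z = -(16) - (-11) = -5

Answer: 16 -5 -11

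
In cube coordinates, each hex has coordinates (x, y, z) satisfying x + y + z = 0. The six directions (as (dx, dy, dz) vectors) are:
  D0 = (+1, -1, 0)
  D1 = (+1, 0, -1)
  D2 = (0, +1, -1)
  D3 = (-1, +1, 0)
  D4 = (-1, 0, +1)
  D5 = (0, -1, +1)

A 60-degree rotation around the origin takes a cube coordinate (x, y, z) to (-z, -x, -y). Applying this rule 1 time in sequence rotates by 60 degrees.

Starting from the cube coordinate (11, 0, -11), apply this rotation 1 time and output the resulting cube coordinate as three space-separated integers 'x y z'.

Start: (11, 0, -11)
Step 1: (11, 0, -11) -> (-(-11), -(11), -(0)) = (11, -11, 0)

Answer: 11 -11 0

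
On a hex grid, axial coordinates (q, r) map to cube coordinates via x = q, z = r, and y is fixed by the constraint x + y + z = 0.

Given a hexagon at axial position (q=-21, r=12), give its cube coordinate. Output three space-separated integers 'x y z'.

Answer: -21 9 12

Derivation:
x = q = -21
z = r = 12
y = -x - z = -(-21) - (12) = 9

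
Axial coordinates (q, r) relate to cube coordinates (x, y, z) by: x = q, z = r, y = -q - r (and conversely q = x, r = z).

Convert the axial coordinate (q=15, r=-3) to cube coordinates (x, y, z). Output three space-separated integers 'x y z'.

Answer: 15 -12 -3

Derivation:
x = q = 15
z = r = -3
y = -x - z = -(15) - (-3) = -12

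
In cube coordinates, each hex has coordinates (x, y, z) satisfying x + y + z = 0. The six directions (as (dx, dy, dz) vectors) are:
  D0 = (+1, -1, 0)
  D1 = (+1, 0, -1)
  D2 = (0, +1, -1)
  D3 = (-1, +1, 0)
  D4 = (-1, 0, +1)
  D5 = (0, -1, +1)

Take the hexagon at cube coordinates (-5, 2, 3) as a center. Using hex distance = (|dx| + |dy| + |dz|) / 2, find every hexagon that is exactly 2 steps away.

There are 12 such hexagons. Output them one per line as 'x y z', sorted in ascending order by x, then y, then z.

Answer: -7 2 5
-7 3 4
-7 4 3
-6 1 5
-6 4 2
-5 0 5
-5 4 1
-4 0 4
-4 3 1
-3 0 3
-3 1 2
-3 2 1

Derivation:
Walk ring at distance 2 from (-5, 2, 3):
Start at center + D4*2 = (-7, 2, 5)
  hex 0: (-7, 2, 5)
  hex 1: (-6, 1, 5)
  hex 2: (-5, 0, 5)
  hex 3: (-4, 0, 4)
  hex 4: (-3, 0, 3)
  hex 5: (-3, 1, 2)
  hex 6: (-3, 2, 1)
  hex 7: (-4, 3, 1)
  hex 8: (-5, 4, 1)
  hex 9: (-6, 4, 2)
  hex 10: (-7, 4, 3)
  hex 11: (-7, 3, 4)
Sorted: 12 hexes.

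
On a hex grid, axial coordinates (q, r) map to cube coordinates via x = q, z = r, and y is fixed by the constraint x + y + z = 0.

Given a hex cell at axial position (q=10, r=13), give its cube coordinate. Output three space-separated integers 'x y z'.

x = q = 10
z = r = 13
y = -x - z = -(10) - (13) = -23

Answer: 10 -23 13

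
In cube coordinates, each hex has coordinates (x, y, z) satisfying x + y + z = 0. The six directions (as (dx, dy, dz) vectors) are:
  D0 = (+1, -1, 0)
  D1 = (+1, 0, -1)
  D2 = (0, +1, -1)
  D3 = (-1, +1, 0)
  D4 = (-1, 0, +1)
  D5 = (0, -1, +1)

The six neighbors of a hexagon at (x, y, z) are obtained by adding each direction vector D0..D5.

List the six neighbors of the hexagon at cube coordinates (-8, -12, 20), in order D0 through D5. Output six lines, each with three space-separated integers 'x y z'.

Answer: -7 -13 20
-7 -12 19
-8 -11 19
-9 -11 20
-9 -12 21
-8 -13 21

Derivation:
Center: (-8, -12, 20). Add each direction:
  D0: (-8, -12, 20) + (1, -1, 0) = (-7, -13, 20)
  D1: (-8, -12, 20) + (1, 0, -1) = (-7, -12, 19)
  D2: (-8, -12, 20) + (0, 1, -1) = (-8, -11, 19)
  D3: (-8, -12, 20) + (-1, 1, 0) = (-9, -11, 20)
  D4: (-8, -12, 20) + (-1, 0, 1) = (-9, -12, 21)
  D5: (-8, -12, 20) + (0, -1, 1) = (-8, -13, 21)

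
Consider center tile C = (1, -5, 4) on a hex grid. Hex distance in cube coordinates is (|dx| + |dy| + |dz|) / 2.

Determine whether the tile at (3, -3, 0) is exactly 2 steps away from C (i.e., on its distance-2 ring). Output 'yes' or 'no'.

|px - cx| = |3 - 1| = 2
|py - cy| = |-3 - (-5)| = 2
|pz - cz| = |0 - 4| = 4
distance = (2+2+4)/2 = 8/2 = 4
radius = 2; distance != radius -> no

Answer: no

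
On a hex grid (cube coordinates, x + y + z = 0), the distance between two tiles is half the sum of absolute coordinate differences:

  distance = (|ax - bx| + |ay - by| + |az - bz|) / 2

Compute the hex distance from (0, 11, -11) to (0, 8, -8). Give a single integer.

Answer: 3

Derivation:
|ax - bx| = |0 - 0| = 0
|ay - by| = |11 - 8| = 3
|az - bz| = |-11 - (-8)| = 3
distance = (0 + 3 + 3) / 2 = 6 / 2 = 3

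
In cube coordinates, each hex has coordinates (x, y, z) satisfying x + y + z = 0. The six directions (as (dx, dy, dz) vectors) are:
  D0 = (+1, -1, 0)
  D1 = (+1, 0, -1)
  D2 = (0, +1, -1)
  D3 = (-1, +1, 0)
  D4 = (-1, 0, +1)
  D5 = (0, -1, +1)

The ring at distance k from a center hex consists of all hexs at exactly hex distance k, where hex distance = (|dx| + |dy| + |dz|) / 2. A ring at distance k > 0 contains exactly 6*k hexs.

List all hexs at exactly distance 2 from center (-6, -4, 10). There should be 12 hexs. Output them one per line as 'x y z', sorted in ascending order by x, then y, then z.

Answer: -8 -4 12
-8 -3 11
-8 -2 10
-7 -5 12
-7 -2 9
-6 -6 12
-6 -2 8
-5 -6 11
-5 -3 8
-4 -6 10
-4 -5 9
-4 -4 8

Derivation:
Walk ring at distance 2 from (-6, -4, 10):
Start at center + D4*2 = (-8, -4, 12)
  hex 0: (-8, -4, 12)
  hex 1: (-7, -5, 12)
  hex 2: (-6, -6, 12)
  hex 3: (-5, -6, 11)
  hex 4: (-4, -6, 10)
  hex 5: (-4, -5, 9)
  hex 6: (-4, -4, 8)
  hex 7: (-5, -3, 8)
  hex 8: (-6, -2, 8)
  hex 9: (-7, -2, 9)
  hex 10: (-8, -2, 10)
  hex 11: (-8, -3, 11)
Sorted: 12 hexes.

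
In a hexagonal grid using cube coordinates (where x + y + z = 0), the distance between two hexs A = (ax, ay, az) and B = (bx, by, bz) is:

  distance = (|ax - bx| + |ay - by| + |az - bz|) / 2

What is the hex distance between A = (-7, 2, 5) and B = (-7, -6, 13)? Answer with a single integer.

|ax - bx| = |-7 - (-7)| = 0
|ay - by| = |2 - (-6)| = 8
|az - bz| = |5 - 13| = 8
distance = (0 + 8 + 8) / 2 = 16 / 2 = 8

Answer: 8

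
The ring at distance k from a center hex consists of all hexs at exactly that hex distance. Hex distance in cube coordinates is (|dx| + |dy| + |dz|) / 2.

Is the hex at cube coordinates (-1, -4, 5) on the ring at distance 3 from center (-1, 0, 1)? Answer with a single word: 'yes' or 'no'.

|px - cx| = |-1 - (-1)| = 0
|py - cy| = |-4 - 0| = 4
|pz - cz| = |5 - 1| = 4
distance = (0+4+4)/2 = 8/2 = 4
radius = 3; distance != radius -> no

Answer: no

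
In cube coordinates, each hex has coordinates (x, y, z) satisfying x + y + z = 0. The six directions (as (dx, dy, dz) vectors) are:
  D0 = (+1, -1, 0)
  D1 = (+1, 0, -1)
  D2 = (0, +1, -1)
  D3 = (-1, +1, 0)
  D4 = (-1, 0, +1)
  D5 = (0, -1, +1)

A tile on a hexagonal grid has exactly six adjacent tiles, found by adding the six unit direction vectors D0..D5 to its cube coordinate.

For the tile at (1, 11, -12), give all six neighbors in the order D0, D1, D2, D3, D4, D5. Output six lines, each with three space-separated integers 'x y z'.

Answer: 2 10 -12
2 11 -13
1 12 -13
0 12 -12
0 11 -11
1 10 -11

Derivation:
Center: (1, 11, -12). Add each direction:
  D0: (1, 11, -12) + (1, -1, 0) = (2, 10, -12)
  D1: (1, 11, -12) + (1, 0, -1) = (2, 11, -13)
  D2: (1, 11, -12) + (0, 1, -1) = (1, 12, -13)
  D3: (1, 11, -12) + (-1, 1, 0) = (0, 12, -12)
  D4: (1, 11, -12) + (-1, 0, 1) = (0, 11, -11)
  D5: (1, 11, -12) + (0, -1, 1) = (1, 10, -11)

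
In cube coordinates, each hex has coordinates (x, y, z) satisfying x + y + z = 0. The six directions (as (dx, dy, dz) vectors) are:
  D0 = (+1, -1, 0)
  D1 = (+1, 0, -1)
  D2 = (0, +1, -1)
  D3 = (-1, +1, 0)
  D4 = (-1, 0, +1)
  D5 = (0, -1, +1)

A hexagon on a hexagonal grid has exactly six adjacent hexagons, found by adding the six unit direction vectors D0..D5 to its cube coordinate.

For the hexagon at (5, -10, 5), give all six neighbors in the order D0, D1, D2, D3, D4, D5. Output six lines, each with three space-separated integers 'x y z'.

Center: (5, -10, 5). Add each direction:
  D0: (5, -10, 5) + (1, -1, 0) = (6, -11, 5)
  D1: (5, -10, 5) + (1, 0, -1) = (6, -10, 4)
  D2: (5, -10, 5) + (0, 1, -1) = (5, -9, 4)
  D3: (5, -10, 5) + (-1, 1, 0) = (4, -9, 5)
  D4: (5, -10, 5) + (-1, 0, 1) = (4, -10, 6)
  D5: (5, -10, 5) + (0, -1, 1) = (5, -11, 6)

Answer: 6 -11 5
6 -10 4
5 -9 4
4 -9 5
4 -10 6
5 -11 6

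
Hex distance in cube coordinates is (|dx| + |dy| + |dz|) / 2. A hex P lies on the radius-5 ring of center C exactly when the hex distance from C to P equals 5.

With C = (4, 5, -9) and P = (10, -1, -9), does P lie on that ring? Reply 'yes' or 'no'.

Answer: no

Derivation:
|px - cx| = |10 - 4| = 6
|py - cy| = |-1 - 5| = 6
|pz - cz| = |-9 - (-9)| = 0
distance = (6+6+0)/2 = 12/2 = 6
radius = 5; distance != radius -> no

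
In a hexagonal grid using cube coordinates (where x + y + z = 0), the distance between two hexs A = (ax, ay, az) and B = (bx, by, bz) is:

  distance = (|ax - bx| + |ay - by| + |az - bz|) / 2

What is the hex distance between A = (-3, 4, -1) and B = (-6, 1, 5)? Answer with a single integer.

Answer: 6

Derivation:
|ax - bx| = |-3 - (-6)| = 3
|ay - by| = |4 - 1| = 3
|az - bz| = |-1 - 5| = 6
distance = (3 + 3 + 6) / 2 = 12 / 2 = 6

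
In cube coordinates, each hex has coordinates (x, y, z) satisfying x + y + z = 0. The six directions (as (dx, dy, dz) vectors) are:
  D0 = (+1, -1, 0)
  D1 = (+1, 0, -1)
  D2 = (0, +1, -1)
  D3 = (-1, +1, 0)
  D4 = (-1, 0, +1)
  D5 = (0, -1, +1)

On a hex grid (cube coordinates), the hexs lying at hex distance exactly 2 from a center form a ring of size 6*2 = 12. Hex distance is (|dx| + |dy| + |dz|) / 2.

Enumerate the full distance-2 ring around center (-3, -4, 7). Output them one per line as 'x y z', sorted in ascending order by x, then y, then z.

Answer: -5 -4 9
-5 -3 8
-5 -2 7
-4 -5 9
-4 -2 6
-3 -6 9
-3 -2 5
-2 -6 8
-2 -3 5
-1 -6 7
-1 -5 6
-1 -4 5

Derivation:
Walk ring at distance 2 from (-3, -4, 7):
Start at center + D4*2 = (-5, -4, 9)
  hex 0: (-5, -4, 9)
  hex 1: (-4, -5, 9)
  hex 2: (-3, -6, 9)
  hex 3: (-2, -6, 8)
  hex 4: (-1, -6, 7)
  hex 5: (-1, -5, 6)
  hex 6: (-1, -4, 5)
  hex 7: (-2, -3, 5)
  hex 8: (-3, -2, 5)
  hex 9: (-4, -2, 6)
  hex 10: (-5, -2, 7)
  hex 11: (-5, -3, 8)
Sorted: 12 hexes.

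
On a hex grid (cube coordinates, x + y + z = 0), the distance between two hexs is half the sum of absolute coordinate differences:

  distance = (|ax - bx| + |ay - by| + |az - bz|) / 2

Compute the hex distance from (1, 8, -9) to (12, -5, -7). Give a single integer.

|ax - bx| = |1 - 12| = 11
|ay - by| = |8 - (-5)| = 13
|az - bz| = |-9 - (-7)| = 2
distance = (11 + 13 + 2) / 2 = 26 / 2 = 13

Answer: 13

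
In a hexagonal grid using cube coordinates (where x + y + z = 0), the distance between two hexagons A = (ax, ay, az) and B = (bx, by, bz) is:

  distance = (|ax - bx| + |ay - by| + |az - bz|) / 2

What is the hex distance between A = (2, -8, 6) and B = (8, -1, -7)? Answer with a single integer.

|ax - bx| = |2 - 8| = 6
|ay - by| = |-8 - (-1)| = 7
|az - bz| = |6 - (-7)| = 13
distance = (6 + 7 + 13) / 2 = 26 / 2 = 13

Answer: 13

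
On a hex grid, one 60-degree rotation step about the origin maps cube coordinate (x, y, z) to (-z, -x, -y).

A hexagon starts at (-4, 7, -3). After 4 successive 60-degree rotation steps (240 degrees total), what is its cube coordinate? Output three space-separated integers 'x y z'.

Answer: -3 -4 7

Derivation:
Start: (-4, 7, -3)
Step 1: (-4, 7, -3) -> (-(-3), -(-4), -(7)) = (3, 4, -7)
Step 2: (3, 4, -7) -> (-(-7), -(3), -(4)) = (7, -3, -4)
Step 3: (7, -3, -4) -> (-(-4), -(7), -(-3)) = (4, -7, 3)
Step 4: (4, -7, 3) -> (-(3), -(4), -(-7)) = (-3, -4, 7)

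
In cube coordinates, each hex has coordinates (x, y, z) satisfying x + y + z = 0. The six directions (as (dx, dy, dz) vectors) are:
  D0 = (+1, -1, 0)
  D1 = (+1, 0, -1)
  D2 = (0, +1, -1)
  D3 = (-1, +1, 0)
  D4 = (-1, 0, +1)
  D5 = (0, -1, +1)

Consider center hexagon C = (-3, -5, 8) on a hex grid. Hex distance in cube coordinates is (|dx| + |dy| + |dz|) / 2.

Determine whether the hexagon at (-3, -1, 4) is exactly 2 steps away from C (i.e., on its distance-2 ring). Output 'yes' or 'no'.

|px - cx| = |-3 - (-3)| = 0
|py - cy| = |-1 - (-5)| = 4
|pz - cz| = |4 - 8| = 4
distance = (0+4+4)/2 = 8/2 = 4
radius = 2; distance != radius -> no

Answer: no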